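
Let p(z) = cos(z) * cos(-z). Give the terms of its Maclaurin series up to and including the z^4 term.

z^4/3 - z^2 + 1

Multiply the two series term by term and collect like powers.
p(0) = 1
p′(0) = 0
p′′(0) = -2
p′′′(0) = 0
p^(4)(0) = 8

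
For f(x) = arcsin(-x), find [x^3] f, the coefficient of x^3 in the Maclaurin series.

-1/6

f(0) = 0
f′(0) = -1
f′′(0) = 0
f′′′(0) = -1
So c_3 = f′′′(0)/3! = -1/6.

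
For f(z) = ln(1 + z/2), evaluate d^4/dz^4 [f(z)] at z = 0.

The coefficient of z^4 in the expansion is -1/64, so f^(4)(0) = 4! * (-1/64) = -3/8.

-3/8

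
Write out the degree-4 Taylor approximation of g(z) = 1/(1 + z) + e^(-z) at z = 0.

25*z^4/24 - 7*z^3/6 + 3*z^2/2 - 2*z + 2

Add the two expansions coefficient-wise.
g(0) = 2
g′(0) = -2
g′′(0) = 3
g′′′(0) = -7
g^(4)(0) = 25
Dividing each by k! gives the coefficients c_0, ..., c_4.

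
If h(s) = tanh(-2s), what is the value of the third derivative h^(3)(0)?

From the series, [s^3] h = 8/3; multiply by 3! = 6 to get 16.

16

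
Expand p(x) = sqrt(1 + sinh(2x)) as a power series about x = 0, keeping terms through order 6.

-2401*x^6/720 + 241*x^5/120 - 31*x^4/24 + 7*x^3/6 - x^2/2 + x + 1

Let u equal the inner series; expand the outer function in u and truncate.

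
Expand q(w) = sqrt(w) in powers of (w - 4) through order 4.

-5*(w - 4)^4/16384 + (w - 4)^3/512 - (w - 4)^2/64 + (w - 4)/4 + 2

[(w - 4)^0] = 2;  [(w - 4)^1] = 1/4;  [(w - 4)^2] = -1/64;  [(w - 4)^3] = 1/512;  [(w - 4)^4] = -5/16384.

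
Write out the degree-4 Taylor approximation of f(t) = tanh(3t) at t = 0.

-9*t^3 + 3*t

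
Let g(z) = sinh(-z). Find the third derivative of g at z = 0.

Compute the successive derivatives at the expansion point and divide by k!.
The coefficient of z^3 in the expansion is -1/6, so g′′′(0) = 3! * (-1/6) = -1.

-1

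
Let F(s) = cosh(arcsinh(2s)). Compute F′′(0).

4

Substitute the inner expansion into the outer series and collect powers.
The coefficient of s^2 in the expansion is 2, so F′′(0) = 2! * (2) = 4.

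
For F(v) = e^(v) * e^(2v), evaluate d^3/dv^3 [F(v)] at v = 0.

Multiply the two series term by term and collect like powers.
The coefficient of v^3 in the expansion is 9/2, so F′′′(0) = 3! * (9/2) = 27.

27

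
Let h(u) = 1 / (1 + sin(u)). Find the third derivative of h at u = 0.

Write 1/(1+u) = 1 - u + u^2 - u^3 + ... and substitute the series for u.
The coefficient of u^3 in the expansion is -5/6, so h′′′(0) = 3! * (-5/6) = -5.

-5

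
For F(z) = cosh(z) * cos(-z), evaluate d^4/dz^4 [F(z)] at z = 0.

-4

Take the Cauchy product of the two expansions.
The coefficient of z^4 in the expansion is -1/6, so F^(4)(0) = 4! * (-1/6) = -4.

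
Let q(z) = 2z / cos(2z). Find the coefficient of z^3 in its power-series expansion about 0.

Invert the denominator's series and multiply.
q(0) = 0
q′(0) = 2
q′′(0) = 0
q′′′(0) = 24
Dividing each by k! gives the coefficients c_0, ..., c_3.

4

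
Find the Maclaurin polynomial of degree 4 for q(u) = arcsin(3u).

9*u^3/2 + 3*u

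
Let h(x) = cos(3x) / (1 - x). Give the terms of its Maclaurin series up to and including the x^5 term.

Multiply the two series term by term and collect like powers.
h(0) = 1
h′(0) = 1
h′′(0) = -7
h′′′(0) = -21
h^(4)(0) = -3
h^(5)(0) = -15

-x^5/8 - x^4/8 - 7*x^3/2 - 7*x^2/2 + x + 1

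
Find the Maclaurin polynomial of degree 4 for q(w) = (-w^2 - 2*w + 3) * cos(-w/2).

Shift and add copies of the series according to the polynomial's terms.

17*w^4/128 + w^3/4 - 11*w^2/8 - 2*w + 3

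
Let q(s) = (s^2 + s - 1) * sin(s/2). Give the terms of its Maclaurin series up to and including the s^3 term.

Shift and add copies of the series according to the polynomial's terms.

25*s^3/48 + s^2/2 - s/2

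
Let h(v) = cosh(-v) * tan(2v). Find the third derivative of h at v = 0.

Take the Cauchy product of the two expansions.
From the series, [v^3] h = 11/3; multiply by 3! = 6 to get 22.

22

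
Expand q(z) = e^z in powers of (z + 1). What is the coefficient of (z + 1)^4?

e^(-1)/24

[(z + 1)^0] = e^(-1);  [(z + 1)^1] = e^(-1);  [(z + 1)^2] = e^(-1)/2;  [(z + 1)^3] = e^(-1)/6;  [(z + 1)^4] = e^(-1)/24.
So c_4 = q^(4)(-1)/4! = e^(-1)/24.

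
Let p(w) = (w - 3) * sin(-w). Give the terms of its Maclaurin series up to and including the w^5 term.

w^5/40 + w^4/6 - w^3/2 - w^2 + 3*w

Distribute the polynomial across the series and collect like powers.
[w^0] = 0;  [w^1] = 3;  [w^2] = -1;  [w^3] = -1/2;  [w^4] = 1/6;  [w^5] = 1/40.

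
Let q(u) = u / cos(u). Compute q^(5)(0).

Write the quotient as an unknown series and match coefficients against numerator = denominator · series.
The coefficient of u^5 in the expansion is 5/24, so q^(5)(0) = 5! * (5/24) = 25.

25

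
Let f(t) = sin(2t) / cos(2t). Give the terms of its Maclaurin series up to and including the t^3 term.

8*t^3/3 + 2*t

Invert the denominator's series and multiply.
[t^0] = 0;  [t^1] = 2;  [t^2] = 0;  [t^3] = 8/3.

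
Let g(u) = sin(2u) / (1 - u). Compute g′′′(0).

Take the Cauchy product of the two expansions.
The coefficient of u^3 in the expansion is 2/3, so g′′′(0) = 3! * (2/3) = 4.

4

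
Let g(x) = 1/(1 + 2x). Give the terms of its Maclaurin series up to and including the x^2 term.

4*x^2 - 2*x + 1

g(0) = 1
g′(0) = -2
g′′(0) = 8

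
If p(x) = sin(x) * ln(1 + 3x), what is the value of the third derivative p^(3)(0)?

-27

Take the Cauchy product of the two expansions.
From the series, [x^3] p = -9/2; multiply by 3! = 6 to get -27.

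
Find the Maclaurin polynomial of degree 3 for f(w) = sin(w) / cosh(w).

-2*w^3/3 + w

Invert the denominator's series and multiply.
f(0) = 0
f′(0) = 1
f′′(0) = 0
f′′′(0) = -4
The Taylor polynomial is Σ f^(k)(0)/k! · w^k.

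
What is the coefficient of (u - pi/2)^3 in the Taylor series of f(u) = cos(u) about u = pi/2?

1/6

f(pi/2) = 0
f′(pi/2) = -1
f′′(pi/2) = 0
f′′′(pi/2) = 1
Dividing each by k! gives the coefficients c_0, ..., c_3.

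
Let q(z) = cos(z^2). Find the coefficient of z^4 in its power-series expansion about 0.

-1/2

q(0) = 1
q′(0) = 0
q′′(0) = 0
q′′′(0) = 0
q^(4)(0) = -12
So c_4 = q^(4)(0)/4! = -1/2.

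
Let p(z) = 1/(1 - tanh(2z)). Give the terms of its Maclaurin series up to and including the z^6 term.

Compose series: expand the inner function first, then feed it into the outer expansion.
p(0) = 1
p′(0) = 2
p′′(0) = 8
p′′′(0) = 32
p^(4)(0) = 128
p^(5)(0) = 512
p^(6)(0) = 2048
Then c_k = p^(k)(0)/k! gives each Taylor coefficient.

128*z^6/45 + 64*z^5/15 + 16*z^4/3 + 16*z^3/3 + 4*z^2 + 2*z + 1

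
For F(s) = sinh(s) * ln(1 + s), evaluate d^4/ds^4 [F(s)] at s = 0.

Write out both Maclaurin series and multiply, keeping only the needed powers.
The coefficient of s^4 in the expansion is 1/2, so F^(4)(0) = 4! * (1/2) = 12.

12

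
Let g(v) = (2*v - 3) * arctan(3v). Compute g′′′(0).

Shift and add copies of the series according to the polynomial's terms.
The coefficient of v^3 in the expansion is 27, so g′′′(0) = 3! * (27) = 162.

162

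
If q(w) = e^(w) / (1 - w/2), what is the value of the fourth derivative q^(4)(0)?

21/2

Multiply the two series term by term and collect like powers.
The coefficient of w^4 in the expansion is 7/16, so q^(4)(0) = 4! * (7/16) = 21/2.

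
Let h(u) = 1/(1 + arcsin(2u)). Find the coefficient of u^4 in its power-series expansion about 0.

64/3

Substitute the inner expansion into the outer series and collect powers.
h(0) = 1
h′(0) = -2
h′′(0) = 8
h′′′(0) = -56
h^(4)(0) = 512
The Taylor polynomial is Σ h^(k)(0)/k! · u^k.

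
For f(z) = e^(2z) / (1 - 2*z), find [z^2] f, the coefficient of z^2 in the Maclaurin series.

Multiply the numerator's expansion by the denominator's geometric series.
So c_2 = f′′(0)/2! = 10.

10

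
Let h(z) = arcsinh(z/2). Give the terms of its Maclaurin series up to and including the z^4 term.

-z^3/48 + z/2

h(0) = 0
h′(0) = 1/2
h′′(0) = 0
h′′′(0) = -1/8
h^(4)(0) = 0
Dividing each by k! gives the coefficients c_0, ..., c_4.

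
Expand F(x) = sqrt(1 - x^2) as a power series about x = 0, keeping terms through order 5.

-x^4/8 - x^2/2 + 1

F(0) = 1
F′(0) = 0
F′′(0) = -1
F′′′(0) = 0
F^(4)(0) = -3
F^(5)(0) = 0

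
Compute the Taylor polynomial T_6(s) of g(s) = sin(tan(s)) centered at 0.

-s^5/40 + s^3/6 + s

Compose series: expand the inner function first, then feed it into the outer expansion.
[s^0] = 0;  [s^1] = 1;  [s^2] = 0;  [s^3] = 1/6;  [s^4] = 0;  [s^5] = -1/40;  [s^6] = 0.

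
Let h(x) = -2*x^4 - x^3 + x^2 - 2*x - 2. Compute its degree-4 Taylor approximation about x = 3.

h(3) = -188
h′(3) = -239
h′′(3) = -232
h′′′(3) = -150
h^(4)(3) = -48
Dividing each by k! gives the coefficients c_0, ..., c_4.

-2*(x - 3)^4 - 25*(x - 3)^3 - 116*(x - 3)^2 - 239*(x - 3) - 188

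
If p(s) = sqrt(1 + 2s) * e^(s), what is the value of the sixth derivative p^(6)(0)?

-488

Multiply the two series term by term and collect like powers.
The coefficient of s^6 in the expansion is -61/90, so p^(6)(0) = 6! * (-61/90) = -488.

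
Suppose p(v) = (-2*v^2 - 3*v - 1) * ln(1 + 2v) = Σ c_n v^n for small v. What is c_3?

-2/3

Multiply each power in the prefactor through the base expansion.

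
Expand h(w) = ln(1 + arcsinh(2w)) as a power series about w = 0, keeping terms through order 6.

-256*w^6/45 + 52*w^5/15 - 4*w^4/3 + 4*w^3/3 - 2*w^2 + 2*w

Substitute the inner expansion into the outer series and collect powers.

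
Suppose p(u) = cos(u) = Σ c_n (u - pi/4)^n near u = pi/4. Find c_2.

-sqrt(2)/4

p(pi/4) = sqrt(2)/2
p′(pi/4) = -sqrt(2)/2
p′′(pi/4) = -sqrt(2)/2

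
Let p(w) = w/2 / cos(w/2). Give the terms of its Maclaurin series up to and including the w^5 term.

5*w^5/768 + w^3/16 + w/2

Write the quotient as an unknown series and match coefficients against numerator = denominator · series.
p(0) = 0
p′(0) = 1/2
p′′(0) = 0
p′′′(0) = 3/8
p^(4)(0) = 0
p^(5)(0) = 25/32
The Taylor polynomial is Σ p^(k)(0)/k! · w^k.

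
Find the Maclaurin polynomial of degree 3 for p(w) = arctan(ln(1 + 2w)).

Compose series: expand the inner function first, then feed it into the outer expansion.
[w^0] = 0;  [w^1] = 2;  [w^2] = -2;  [w^3] = 0.

-2*w^2 + 2*w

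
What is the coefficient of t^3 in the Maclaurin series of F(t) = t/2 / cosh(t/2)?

Invert the denominator's series and multiply.
[t^0] = 0;  [t^1] = 1/2;  [t^2] = 0;  [t^3] = -1/16.
So c_3 = F′′′(0)/3! = -1/16.

-1/16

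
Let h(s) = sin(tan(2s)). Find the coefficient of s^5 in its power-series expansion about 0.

-4/5

Let u equal the inner series; expand the outer function in u and truncate.
h(0) = 0
h′(0) = 2
h′′(0) = 0
h′′′(0) = 8
h^(4)(0) = 0
h^(5)(0) = -96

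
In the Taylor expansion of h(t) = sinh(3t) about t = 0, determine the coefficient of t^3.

Use the known series and substitute for the argument.
h(0) = 0
h′(0) = 3
h′′(0) = 0
h′′′(0) = 27

9/2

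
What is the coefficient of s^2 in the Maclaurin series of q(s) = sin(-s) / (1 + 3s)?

Multiply the two series term by term and collect like powers.

3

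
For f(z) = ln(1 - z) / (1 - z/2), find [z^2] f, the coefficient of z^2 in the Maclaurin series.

Take the Cauchy product of the two expansions.
[z^0] = 0;  [z^1] = -1;  [z^2] = -1.
So c_2 = f′′(0)/2! = -1.

-1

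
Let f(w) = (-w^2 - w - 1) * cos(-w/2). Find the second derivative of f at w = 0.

-7/4

Multiply each power in the prefactor through the base expansion.
The coefficient of w^2 in the expansion is -7/8, so f′′(0) = 2! * (-7/8) = -7/4.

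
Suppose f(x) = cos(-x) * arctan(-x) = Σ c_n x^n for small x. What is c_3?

Expand each factor separately, then convolve coefficients.
f(0) = 0
f′(0) = -1
f′′(0) = 0
f′′′(0) = 5

5/6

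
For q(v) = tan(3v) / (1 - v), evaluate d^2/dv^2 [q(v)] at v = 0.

Expand each factor separately, then convolve coefficients.
The coefficient of v^2 in the expansion is 3, so q′′(0) = 2! * (3) = 6.

6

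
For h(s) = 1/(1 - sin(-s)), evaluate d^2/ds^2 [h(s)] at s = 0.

Substitute the inner expansion into the outer series and collect powers.
The coefficient of s^2 in the expansion is 1, so h′′(0) = 2! * (1) = 2.

2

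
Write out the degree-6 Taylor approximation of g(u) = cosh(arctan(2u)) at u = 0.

116*u^6/9 - 14*u^4/3 + 2*u^2 + 1

Plug the Maclaurin series of the inner function into that of the outer and collect terms.
g(0) = 1
g′(0) = 0
g′′(0) = 4
g′′′(0) = 0
g^(4)(0) = -112
g^(5)(0) = 0
g^(6)(0) = 9280
Then c_k = g^(k)(0)/k! gives each Taylor coefficient.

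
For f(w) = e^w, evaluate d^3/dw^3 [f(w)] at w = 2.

The coefficient of (w - 2)^3 in the expansion is e^(2)/6, so f′′′(2) = 3! * (e^(2)/6) = e^(2).

e^(2)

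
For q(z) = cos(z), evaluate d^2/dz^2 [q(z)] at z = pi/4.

From the series, [(z - pi/4)^2] q = -sqrt(2)/4; multiply by 2! = 2 to get -sqrt(2)/2.

-sqrt(2)/2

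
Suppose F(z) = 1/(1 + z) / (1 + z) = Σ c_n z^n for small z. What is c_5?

-6

Write out both Maclaurin series and multiply, keeping only the needed powers.
F(0) = 1
F′(0) = -2
F′′(0) = 6
F′′′(0) = -24
F^(4)(0) = 120
F^(5)(0) = -720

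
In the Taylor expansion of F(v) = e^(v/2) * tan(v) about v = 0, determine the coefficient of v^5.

Multiply the two series term by term and collect like powers.

341/1920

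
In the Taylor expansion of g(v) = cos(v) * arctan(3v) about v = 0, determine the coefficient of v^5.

2129/40

Write out both Maclaurin series and multiply, keeping only the needed powers.
So c_5 = g^(5)(0)/5! = 2129/40.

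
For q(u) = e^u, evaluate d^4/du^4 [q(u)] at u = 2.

The coefficient of (u - 2)^4 in the expansion is e^(2)/24, so q^(4)(2) = 4! * (e^(2)/24) = e^(2).

e^(2)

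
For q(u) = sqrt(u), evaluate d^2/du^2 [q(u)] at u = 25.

The coefficient of (u - 25)^2 in the expansion is -1/1000, so q′′(25) = 2! * (-1/1000) = -1/500.

-1/500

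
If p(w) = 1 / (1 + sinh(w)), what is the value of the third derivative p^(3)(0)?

-7

Expand as Σ (-1)^k u^k with u equal to the inner function's series.
The coefficient of w^3 in the expansion is -7/6, so p′′′(0) = 3! * (-7/6) = -7.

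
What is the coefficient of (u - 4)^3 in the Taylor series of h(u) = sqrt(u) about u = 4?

h(4) = 2
h′(4) = 1/4
h′′(4) = -1/32
h′′′(4) = 3/256
The Taylor polynomial is Σ h^(k)(4)/k! · (u - 4)^k.

1/512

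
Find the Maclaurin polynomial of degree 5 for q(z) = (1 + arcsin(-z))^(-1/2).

Compose series: expand the inner function first, then feed it into the outer expansion.
q(0) = 1
q′(0) = 1/2
q′′(0) = 3/4
q′′′(0) = 19/8
q^(4)(0) = 153/16
q^(5)(0) = 1689/32
The Taylor polynomial is Σ q^(k)(0)/k! · z^k.

563*z^5/1280 + 51*z^4/128 + 19*z^3/48 + 3*z^2/8 + z/2 + 1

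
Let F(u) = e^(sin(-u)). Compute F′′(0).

Compose series: expand the inner function first, then feed it into the outer expansion.
The coefficient of u^2 in the expansion is 1/2, so F′′(0) = 2! * (1/2) = 1.

1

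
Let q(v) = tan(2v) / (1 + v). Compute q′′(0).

-4

Multiply the two series term by term and collect like powers.
The coefficient of v^2 in the expansion is -2, so q′′(0) = 2! * (-2) = -4.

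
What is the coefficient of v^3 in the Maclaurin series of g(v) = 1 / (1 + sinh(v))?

Use the geometric series for the reciprocal, then substitute.

-7/6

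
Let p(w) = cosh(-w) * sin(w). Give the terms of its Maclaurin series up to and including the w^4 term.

Write out both Maclaurin series and multiply, keeping only the needed powers.
[w^0] = 0;  [w^1] = 1;  [w^2] = 0;  [w^3] = 1/3;  [w^4] = 0.

w^3/3 + w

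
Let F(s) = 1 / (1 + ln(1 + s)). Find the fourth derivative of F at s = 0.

88

Expand as Σ (-1)^k u^k with u equal to the inner function's series.
From the series, [s^4] F = 11/3; multiply by 4! = 24 to get 88.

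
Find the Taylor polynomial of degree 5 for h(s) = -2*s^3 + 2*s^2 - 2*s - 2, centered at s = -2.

-2*(s + 2)^3 + 14*(s + 2)^2 - 34*(s + 2) + 26

Use the known series and substitute for the argument.
h(-2) = 26
h′(-2) = -34
h′′(-2) = 28
h′′′(-2) = -12
h^(4)(-2) = 0
h^(5)(-2) = 0
Then c_k = h^(k)(-2)/k! gives each Taylor coefficient.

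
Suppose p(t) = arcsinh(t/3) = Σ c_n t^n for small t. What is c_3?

-1/162

Differentiate repeatedly and evaluate at the center.
p(0) = 0
p′(0) = 1/3
p′′(0) = 0
p′′′(0) = -1/27
So c_3 = p′′′(0)/3! = -1/162.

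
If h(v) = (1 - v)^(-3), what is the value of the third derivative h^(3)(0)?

Compute the successive derivatives at the expansion point and divide by k!.
The coefficient of v^3 in the expansion is 10, so h′′′(0) = 3! * (10) = 60.

60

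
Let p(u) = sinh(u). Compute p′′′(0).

1

Differentiate repeatedly and evaluate at the center.
The coefficient of u^3 in the expansion is 1/6, so p′′′(0) = 3! * (1/6) = 1.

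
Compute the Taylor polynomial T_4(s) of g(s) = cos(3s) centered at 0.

Differentiate repeatedly and evaluate at the center.

27*s^4/8 - 9*s^2/2 + 1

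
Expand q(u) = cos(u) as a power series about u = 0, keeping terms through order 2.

q(0) = 1
q′(0) = 0
q′′(0) = -1

1 - u^2/2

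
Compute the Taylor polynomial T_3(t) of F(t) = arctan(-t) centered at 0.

t^3/3 - t

F(0) = 0
F′(0) = -1
F′′(0) = 0
F′′′(0) = 2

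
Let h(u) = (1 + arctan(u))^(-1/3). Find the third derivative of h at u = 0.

Compose series: expand the inner function first, then feed it into the outer expansion.
The coefficient of u^3 in the expansion is -5/81, so h′′′(0) = 3! * (-5/81) = -10/27.

-10/27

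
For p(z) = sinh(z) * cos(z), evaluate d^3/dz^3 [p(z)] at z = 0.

-2

Multiply the two series term by term and collect like powers.
The coefficient of z^3 in the expansion is -1/3, so p′′′(0) = 3! * (-1/3) = -2.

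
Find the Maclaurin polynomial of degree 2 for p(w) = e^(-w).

p(0) = 1
p′(0) = -1
p′′(0) = 1
The Taylor polynomial is Σ p^(k)(0)/k! · w^k.

w^2/2 - w + 1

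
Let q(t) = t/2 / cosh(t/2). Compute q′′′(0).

Write the quotient as an unknown series and match coefficients against numerator = denominator · series.
From the series, [t^3] q = -1/16; multiply by 3! = 6 to get -3/8.

-3/8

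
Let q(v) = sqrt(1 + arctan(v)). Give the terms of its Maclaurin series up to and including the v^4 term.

Plug the Maclaurin series of the inner function into that of the outer and collect terms.
q(0) = 1
q′(0) = 1/2
q′′(0) = -1/4
q′′′(0) = -5/8
q^(4)(0) = 17/16
Dividing each by k! gives the coefficients c_0, ..., c_4.

17*v^4/384 - 5*v^3/48 - v^2/8 + v/2 + 1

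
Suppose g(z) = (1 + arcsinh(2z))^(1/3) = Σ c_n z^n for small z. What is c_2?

-4/9

Substitute the inner expansion into the outer series and collect powers.
[z^0] = 1;  [z^1] = 2/3;  [z^2] = -4/9.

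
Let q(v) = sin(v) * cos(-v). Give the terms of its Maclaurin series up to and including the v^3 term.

-2*v^3/3 + v

Multiply the two series term by term and collect like powers.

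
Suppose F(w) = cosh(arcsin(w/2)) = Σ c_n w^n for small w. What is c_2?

1/8

Plug the Maclaurin series of the inner function into that of the outer and collect terms.
F(0) = 1
F′(0) = 0
F′′(0) = 1/4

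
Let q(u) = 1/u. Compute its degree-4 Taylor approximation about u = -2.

-(u + 2)^4/32 - (u + 2)^3/16 - (u + 2)^2/8 - (u + 2)/4 - 1/2

[(u + 2)^0] = -1/2;  [(u + 2)^1] = -1/4;  [(u + 2)^2] = -1/8;  [(u + 2)^3] = -1/16;  [(u + 2)^4] = -1/32.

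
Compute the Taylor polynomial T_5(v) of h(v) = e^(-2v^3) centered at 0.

1 - 2*v^3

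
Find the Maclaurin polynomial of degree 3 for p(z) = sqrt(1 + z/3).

z^3/432 - z^2/72 + z/6 + 1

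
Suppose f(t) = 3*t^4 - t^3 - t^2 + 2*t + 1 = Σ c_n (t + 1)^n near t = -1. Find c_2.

20

f(-1) = 2
f′(-1) = -11
f′′(-1) = 40
So c_2 = f′′(-1)/2! = 20.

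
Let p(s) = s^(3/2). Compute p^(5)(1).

-45/32

From the series, [(s - 1)^5] p = -3/256; multiply by 5! = 120 to get -45/32.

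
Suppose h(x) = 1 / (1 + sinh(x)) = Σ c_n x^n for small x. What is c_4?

4/3

Expand as Σ (-1)^k u^k with u equal to the inner function's series.
[x^0] = 1;  [x^1] = -1;  [x^2] = 1;  [x^3] = -7/6;  [x^4] = 4/3.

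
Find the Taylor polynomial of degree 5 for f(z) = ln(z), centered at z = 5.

(z - 5)^5/15625 - (z - 5)^4/2500 + (z - 5)^3/375 - (z - 5)^2/50 + (z - 5)/5 + ln(5)

f(5) = ln(5)
f′(5) = 1/5
f′′(5) = -1/25
f′′′(5) = 2/125
f^(4)(5) = -6/625
f^(5)(5) = 24/3125
The Taylor polynomial is Σ f^(k)(5)/k! · (z - 5)^k.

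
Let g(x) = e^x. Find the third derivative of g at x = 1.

The coefficient of (x - 1)^3 in the expansion is e/6, so g′′′(1) = 3! * (e/6) = e.

e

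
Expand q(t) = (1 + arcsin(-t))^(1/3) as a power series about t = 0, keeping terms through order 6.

Let u equal the inner series; expand the outer function in u and truncate.
[t^0] = 1;  [t^1] = -1/3;  [t^2] = -1/9;  [t^3] = -19/162;  [t^4] = -19/243;  [t^5] = -2509/29160;  [t^6] = -2318/32805.

-2318*t^6/32805 - 2509*t^5/29160 - 19*t^4/243 - 19*t^3/162 - t^2/9 - t/3 + 1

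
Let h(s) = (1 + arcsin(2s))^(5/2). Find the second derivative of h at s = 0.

15

Compose series: expand the inner function first, then feed it into the outer expansion.
The coefficient of s^2 in the expansion is 15/2, so h′′(0) = 2! * (15/2) = 15.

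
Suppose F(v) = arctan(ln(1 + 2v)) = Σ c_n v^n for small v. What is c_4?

4

Plug the Maclaurin series of the inner function into that of the outer and collect terms.
So c_4 = F^(4)(0)/4! = 4.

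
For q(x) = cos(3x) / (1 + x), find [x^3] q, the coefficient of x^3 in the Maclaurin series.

7/2

Take the Cauchy product of the two expansions.
q(0) = 1
q′(0) = -1
q′′(0) = -7
q′′′(0) = 21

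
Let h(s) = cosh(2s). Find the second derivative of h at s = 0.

The coefficient of s^2 in the expansion is 2, so h′′(0) = 2! * (2) = 4.

4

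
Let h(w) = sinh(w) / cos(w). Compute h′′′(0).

4

Invert the denominator's series and multiply.
From the series, [w^3] h = 2/3; multiply by 3! = 6 to get 4.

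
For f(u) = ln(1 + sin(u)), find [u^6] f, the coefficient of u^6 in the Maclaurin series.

Substitute the inner expansion into the outer series and collect powers.
f(0) = 0
f′(0) = 1
f′′(0) = -1
f′′′(0) = 1
f^(4)(0) = -2
f^(5)(0) = 5
f^(6)(0) = -16
Then c_k = f^(k)(0)/k! gives each Taylor coefficient.

-1/45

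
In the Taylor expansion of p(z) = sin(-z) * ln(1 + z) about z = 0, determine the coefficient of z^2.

Write out both Maclaurin series and multiply, keeping only the needed powers.
[z^0] = 0;  [z^1] = 0;  [z^2] = -1.
So c_2 = p′′(0)/2! = -1.

-1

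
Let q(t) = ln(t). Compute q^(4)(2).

-3/8

The coefficient of (t - 2)^4 in the expansion is -1/64, so q^(4)(2) = 4! * (-1/64) = -3/8.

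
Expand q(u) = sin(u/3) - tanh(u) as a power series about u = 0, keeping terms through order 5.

Expand each term separately and add.
[u^0] = 0;  [u^1] = -2/3;  [u^2] = 0;  [u^3] = 53/162;  [u^4] = 0;  [u^5] = -3887/29160.

-3887*u^5/29160 + 53*u^3/162 - 2*u/3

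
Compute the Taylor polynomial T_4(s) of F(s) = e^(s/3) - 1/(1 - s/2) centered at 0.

-241*s^4/3888 - 77*s^3/648 - 7*s^2/36 - s/6

Combine the two series term by term.
F(0) = 0
F′(0) = -1/6
F′′(0) = -7/18
F′′′(0) = -77/108
F^(4)(0) = -241/162
Then c_k = F^(k)(0)/k! gives each Taylor coefficient.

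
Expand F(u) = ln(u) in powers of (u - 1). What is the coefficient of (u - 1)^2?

-1/2

F(1) = 0
F′(1) = 1
F′′(1) = -1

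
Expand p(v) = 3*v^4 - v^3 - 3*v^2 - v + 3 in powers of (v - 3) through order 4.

p(3) = 189
p′(3) = 278
p′′(3) = 300
p′′′(3) = 210
p^(4)(3) = 72

3*(v - 3)^4 + 35*(v - 3)^3 + 150*(v - 3)^2 + 278*(v - 3) + 189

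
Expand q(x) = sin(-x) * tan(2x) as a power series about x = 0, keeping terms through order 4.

-7*x^4/3 - 2*x^2

Expand each factor separately, then convolve coefficients.
q(0) = 0
q′(0) = 0
q′′(0) = -4
q′′′(0) = 0
q^(4)(0) = -56
The Taylor polynomial is Σ q^(k)(0)/k! · x^k.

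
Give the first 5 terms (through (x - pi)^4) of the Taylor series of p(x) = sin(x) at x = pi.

Compute the successive derivatives at the expansion point and divide by k!.

(x - pi)^3/6 - (x - pi)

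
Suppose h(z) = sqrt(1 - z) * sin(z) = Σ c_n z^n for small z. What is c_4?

Take the Cauchy product of the two expansions.
[z^0] = 0;  [z^1] = 1;  [z^2] = -1/2;  [z^3] = -7/24;  [z^4] = 1/48.
So c_4 = h^(4)(0)/4! = 1/48.

1/48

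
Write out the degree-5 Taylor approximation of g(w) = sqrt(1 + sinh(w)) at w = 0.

Plug the Maclaurin series of the inner function into that of the outer and collect terms.
[w^0] = 1;  [w^1] = 1/2;  [w^2] = -1/8;  [w^3] = 7/48;  [w^4] = -31/384;  [w^5] = 241/3840.

241*w^5/3840 - 31*w^4/384 + 7*w^3/48 - w^2/8 + w/2 + 1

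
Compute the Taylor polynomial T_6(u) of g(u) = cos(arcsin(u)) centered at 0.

-u^6/16 - u^4/8 - u^2/2 + 1

Let u equal the inner series; expand the outer function in u and truncate.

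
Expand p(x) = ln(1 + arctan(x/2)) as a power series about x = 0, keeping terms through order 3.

Substitute the inner expansion into the outer series and collect powers.
[x^0] = 0;  [x^1] = 1/2;  [x^2] = -1/8;  [x^3] = 0.

-x^2/8 + x/2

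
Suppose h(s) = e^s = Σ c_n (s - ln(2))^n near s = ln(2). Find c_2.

h(ln(2)) = 2
h′(ln(2)) = 2
h′′(ln(2)) = 2
Then c_k = h^(k)(ln(2))/k! gives each Taylor coefficient.

1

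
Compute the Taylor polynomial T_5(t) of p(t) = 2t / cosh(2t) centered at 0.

Invert the denominator's series and multiply.
[t^0] = 0;  [t^1] = 2;  [t^2] = 0;  [t^3] = -4;  [t^4] = 0;  [t^5] = 20/3.

20*t^5/3 - 4*t^3 + 2*t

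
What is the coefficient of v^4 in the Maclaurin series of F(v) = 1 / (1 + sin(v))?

Use the geometric series for the reciprocal, then substitute.
F(0) = 1
F′(0) = -1
F′′(0) = 2
F′′′(0) = -5
F^(4)(0) = 16
So c_4 = F^(4)(0)/4! = 2/3.

2/3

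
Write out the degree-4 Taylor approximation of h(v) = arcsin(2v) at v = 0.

4*v^3/3 + 2*v

h(0) = 0
h′(0) = 2
h′′(0) = 0
h′′′(0) = 8
h^(4)(0) = 0
Then c_k = h^(k)(0)/k! gives each Taylor coefficient.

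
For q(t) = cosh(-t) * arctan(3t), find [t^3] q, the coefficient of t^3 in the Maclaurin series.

-15/2

Expand each factor separately, then convolve coefficients.
[t^0] = 0;  [t^1] = 3;  [t^2] = 0;  [t^3] = -15/2.
So c_3 = q′′′(0)/3! = -15/2.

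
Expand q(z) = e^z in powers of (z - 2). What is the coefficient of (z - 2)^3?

e^(2)/6

Differentiate repeatedly and evaluate at the center.
q(2) = e^(2)
q′(2) = e^(2)
q′′(2) = e^(2)
q′′′(2) = e^(2)
Then c_k = q^(k)(2)/k! gives each Taylor coefficient.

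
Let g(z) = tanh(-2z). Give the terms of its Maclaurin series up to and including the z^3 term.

8*z^3/3 - 2*z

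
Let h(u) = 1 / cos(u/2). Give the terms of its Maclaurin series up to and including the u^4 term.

5*u^4/384 + u^2/8 + 1

Write the quotient as an unknown series and match coefficients against numerator = denominator · series.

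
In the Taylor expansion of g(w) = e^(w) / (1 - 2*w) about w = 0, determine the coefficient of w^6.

75973/720

Expand 1/(denominator) as a geometric series and multiply by the numerator's series.
g(0) = 1
g′(0) = 3
g′′(0) = 13
g′′′(0) = 79
g^(4)(0) = 633
g^(5)(0) = 6331
g^(6)(0) = 75973
So c_6 = g^(6)(0)/6! = 75973/720.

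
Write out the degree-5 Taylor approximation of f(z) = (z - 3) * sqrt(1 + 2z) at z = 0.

Distribute the polynomial across the series and collect like powers.
f(0) = -3
f′(0) = -2
f′′(0) = 5
f′′′(0) = -12
f^(4)(0) = 57
f^(5)(0) = -390

-13*z^5/4 + 19*z^4/8 - 2*z^3 + 5*z^2/2 - 2*z - 3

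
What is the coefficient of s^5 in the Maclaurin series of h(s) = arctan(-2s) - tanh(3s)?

-194/5

Combine the two series term by term.
h(0) = 0
h′(0) = -5
h′′(0) = 0
h′′′(0) = 70
h^(4)(0) = 0
h^(5)(0) = -4656
So c_5 = h^(5)(0)/5! = -194/5.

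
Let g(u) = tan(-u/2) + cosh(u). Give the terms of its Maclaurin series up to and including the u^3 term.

-u^3/24 + u^2/2 - u/2 + 1

Add the two expansions coefficient-wise.
g(0) = 1
g′(0) = -1/2
g′′(0) = 1
g′′′(0) = -1/4
The Taylor polynomial is Σ g^(k)(0)/k! · u^k.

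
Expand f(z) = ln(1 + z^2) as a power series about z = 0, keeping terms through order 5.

-z^4/2 + z^2

[z^0] = 0;  [z^1] = 0;  [z^2] = 1;  [z^3] = 0;  [z^4] = -1/2;  [z^5] = 0.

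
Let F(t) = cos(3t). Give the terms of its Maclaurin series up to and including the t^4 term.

F(0) = 1
F′(0) = 0
F′′(0) = -9
F′′′(0) = 0
F^(4)(0) = 81

27*t^4/8 - 9*t^2/2 + 1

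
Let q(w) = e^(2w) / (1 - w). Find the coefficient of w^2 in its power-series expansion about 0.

Expand each factor separately, then convolve coefficients.

5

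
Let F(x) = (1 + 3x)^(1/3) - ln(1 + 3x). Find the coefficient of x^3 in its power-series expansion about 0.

-22/3

Combine the two series term by term.
[x^0] = 1;  [x^1] = -2;  [x^2] = 7/2;  [x^3] = -22/3.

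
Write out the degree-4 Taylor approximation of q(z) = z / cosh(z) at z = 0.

-z^3/2 + z

Write the quotient as an unknown series and match coefficients against numerator = denominator · series.
q(0) = 0
q′(0) = 1
q′′(0) = 0
q′′′(0) = -3
q^(4)(0) = 0
The Taylor polynomial is Σ q^(k)(0)/k! · z^k.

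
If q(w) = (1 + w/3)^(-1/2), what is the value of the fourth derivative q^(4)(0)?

35/432

From the series, [w^4] q = 35/10368; multiply by 4! = 24 to get 35/432.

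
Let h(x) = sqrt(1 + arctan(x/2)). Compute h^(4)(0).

17/256

Plug the Maclaurin series of the inner function into that of the outer and collect terms.
From the series, [x^4] h = 17/6144; multiply by 4! = 24 to get 17/256.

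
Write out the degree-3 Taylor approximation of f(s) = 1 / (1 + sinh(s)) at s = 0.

Expand as Σ (-1)^k u^k with u equal to the inner function's series.
f(0) = 1
f′(0) = -1
f′′(0) = 2
f′′′(0) = -7

-7*s^3/6 + s^2 - s + 1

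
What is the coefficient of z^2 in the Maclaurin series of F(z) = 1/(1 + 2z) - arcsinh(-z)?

4

Add the two expansions coefficient-wise.
F(0) = 1
F′(0) = -1
F′′(0) = 8
So c_2 = F′′(0)/2! = 4.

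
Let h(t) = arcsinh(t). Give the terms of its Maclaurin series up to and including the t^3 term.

-t^3/6 + t

h(0) = 0
h′(0) = 1
h′′(0) = 0
h′′′(0) = -1
Then c_k = h^(k)(0)/k! gives each Taylor coefficient.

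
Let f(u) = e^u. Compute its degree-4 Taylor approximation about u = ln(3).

f(ln(3)) = 3
f′(ln(3)) = 3
f′′(ln(3)) = 3
f′′′(ln(3)) = 3
f^(4)(ln(3)) = 3

(u - ln(3))^4/8 + (u - ln(3))^3/2 + 3*(u - ln(3))^2/2 + 3*(u - ln(3)) + 3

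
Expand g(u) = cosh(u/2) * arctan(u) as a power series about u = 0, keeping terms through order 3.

-5*u^3/24 + u

Expand each factor separately, then convolve coefficients.
g(0) = 0
g′(0) = 1
g′′(0) = 0
g′′′(0) = -5/4
The Taylor polynomial is Σ g^(k)(0)/k! · u^k.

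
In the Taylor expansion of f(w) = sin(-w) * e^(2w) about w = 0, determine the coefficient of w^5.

-41/120

Expand each factor separately, then convolve coefficients.
f(0) = 0
f′(0) = -1
f′′(0) = -4
f′′′(0) = -11
f^(4)(0) = -24
f^(5)(0) = -41
So c_5 = f^(5)(0)/5! = -41/120.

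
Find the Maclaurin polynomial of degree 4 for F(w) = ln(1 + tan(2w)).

-28*w^4/3 + 16*w^3/3 - 2*w^2 + 2*w

Plug the Maclaurin series of the inner function into that of the outer and collect terms.
[w^0] = 0;  [w^1] = 2;  [w^2] = -2;  [w^3] = 16/3;  [w^4] = -28/3.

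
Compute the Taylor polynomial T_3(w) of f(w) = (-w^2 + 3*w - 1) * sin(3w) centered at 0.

3*w^3/2 + 9*w^2 - 3*w

Distribute the polynomial across the series and collect like powers.
[w^0] = 0;  [w^1] = -3;  [w^2] = 9;  [w^3] = 3/2.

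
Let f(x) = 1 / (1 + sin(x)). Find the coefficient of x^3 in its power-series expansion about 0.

Write 1/(1+u) = 1 - u + u^2 - u^3 + ... and substitute the series for u.
f(0) = 1
f′(0) = -1
f′′(0) = 2
f′′′(0) = -5

-5/6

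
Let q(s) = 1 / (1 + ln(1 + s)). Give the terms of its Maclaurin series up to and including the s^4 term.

11*s^4/3 - 7*s^3/3 + 3*s^2/2 - s + 1

Use the geometric series for the reciprocal, then substitute.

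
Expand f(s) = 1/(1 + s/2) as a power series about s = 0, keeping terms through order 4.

s^4/16 - s^3/8 + s^2/4 - s/2 + 1

Apply the Taylor formula c_k = f^(k)(a)/k!.
f(0) = 1
f′(0) = -1/2
f′′(0) = 1/2
f′′′(0) = -3/4
f^(4)(0) = 3/2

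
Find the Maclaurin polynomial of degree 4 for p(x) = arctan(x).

p(0) = 0
p′(0) = 1
p′′(0) = 0
p′′′(0) = -2
p^(4)(0) = 0
The Taylor polynomial is Σ p^(k)(0)/k! · x^k.

-x^3/3 + x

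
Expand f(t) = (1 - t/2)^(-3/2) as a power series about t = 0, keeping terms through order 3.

35*t^3/128 + 15*t^2/32 + 3*t/4 + 1

[t^0] = 1;  [t^1] = 3/4;  [t^2] = 15/32;  [t^3] = 35/128.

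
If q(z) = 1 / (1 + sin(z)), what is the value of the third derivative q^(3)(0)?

Expand as Σ (-1)^k u^k with u equal to the inner function's series.
The coefficient of z^3 in the expansion is -5/6, so q′′′(0) = 3! * (-5/6) = -5.

-5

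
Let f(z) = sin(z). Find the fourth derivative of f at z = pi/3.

From the series, [(z - pi/3)^4] f = sqrt(3)/48; multiply by 4! = 24 to get sqrt(3)/2.

sqrt(3)/2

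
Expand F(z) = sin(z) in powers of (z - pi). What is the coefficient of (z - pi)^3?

Use the known series and substitute for the argument.
F(pi) = 0
F′(pi) = -1
F′′(pi) = 0
F′′′(pi) = 1
So c_3 = F′′′(pi)/3! = 1/6.

1/6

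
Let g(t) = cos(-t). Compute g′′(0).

The coefficient of t^2 in the expansion is -1/2, so g′′(0) = 2! * (-1/2) = -1.

-1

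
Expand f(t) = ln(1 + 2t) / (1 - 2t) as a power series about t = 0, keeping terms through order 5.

376*t^5/15 + 28*t^4/3 + 20*t^3/3 + 2*t^2 + 2*t

Multiply the two series term by term and collect like powers.
f(0) = 0
f′(0) = 2
f′′(0) = 4
f′′′(0) = 40
f^(4)(0) = 224
f^(5)(0) = 3008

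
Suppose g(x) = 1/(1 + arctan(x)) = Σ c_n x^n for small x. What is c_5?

-1/5

Plug the Maclaurin series of the inner function into that of the outer and collect terms.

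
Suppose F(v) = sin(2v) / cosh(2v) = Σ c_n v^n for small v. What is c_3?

-16/3

Divide the numerator series by the denominator series (power-series long division).
F(0) = 0
F′(0) = 2
F′′(0) = 0
F′′′(0) = -32
So c_3 = F′′′(0)/3! = -16/3.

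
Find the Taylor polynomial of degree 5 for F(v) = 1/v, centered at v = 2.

Differentiate repeatedly and evaluate at the center.
F(2) = 1/2
F′(2) = -1/4
F′′(2) = 1/4
F′′′(2) = -3/8
F^(4)(2) = 3/4
F^(5)(2) = -15/8

-(v - 2)^5/64 + (v - 2)^4/32 - (v - 2)^3/16 + (v - 2)^2/8 - (v - 2)/4 + 1/2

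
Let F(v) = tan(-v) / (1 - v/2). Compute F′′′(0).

Take the Cauchy product of the two expansions.
The coefficient of v^3 in the expansion is -7/12, so F′′′(0) = 3! * (-7/12) = -7/2.

-7/2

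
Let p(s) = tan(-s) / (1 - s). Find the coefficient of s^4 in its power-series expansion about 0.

-4/3

Write out both Maclaurin series and multiply, keeping only the needed powers.
p(0) = 0
p′(0) = -1
p′′(0) = -2
p′′′(0) = -8
p^(4)(0) = -32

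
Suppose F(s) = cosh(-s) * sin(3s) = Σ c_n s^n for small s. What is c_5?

Multiply the two series term by term and collect like powers.
F(0) = 0
F′(0) = 3
F′′(0) = 0
F′′′(0) = -18
F^(4)(0) = 0
F^(5)(0) = -12

-1/10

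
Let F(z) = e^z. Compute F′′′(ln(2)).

The coefficient of (z - ln(2))^3 in the expansion is 1/3, so F′′′(ln(2)) = 3! * (1/3) = 2.

2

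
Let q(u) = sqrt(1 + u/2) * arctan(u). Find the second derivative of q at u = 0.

1/2

Multiply the two series term by term and collect like powers.
From the series, [u^2] q = 1/4; multiply by 2! = 2 to get 1/2.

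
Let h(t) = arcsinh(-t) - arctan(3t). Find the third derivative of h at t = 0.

Add the two expansions coefficient-wise.
The coefficient of t^3 in the expansion is 55/6, so h′′′(0) = 3! * (55/6) = 55.

55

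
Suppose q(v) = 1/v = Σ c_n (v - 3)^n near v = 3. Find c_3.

-1/81

Differentiate repeatedly and evaluate at the center.
[(v - 3)^0] = 1/3;  [(v - 3)^1] = -1/9;  [(v - 3)^2] = 1/27;  [(v - 3)^3] = -1/81.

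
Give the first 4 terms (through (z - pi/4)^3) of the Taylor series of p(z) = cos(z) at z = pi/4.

[(z - pi/4)^0] = sqrt(2)/2;  [(z - pi/4)^1] = -sqrt(2)/2;  [(z - pi/4)^2] = -sqrt(2)/4;  [(z - pi/4)^3] = sqrt(2)/12.

sqrt(2)*(z - pi/4)^3/12 - sqrt(2)*(z - pi/4)^2/4 - sqrt(2)*(z - pi/4)/2 + sqrt(2)/2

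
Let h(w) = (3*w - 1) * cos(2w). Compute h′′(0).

Distribute the polynomial across the series and collect like powers.
The coefficient of w^2 in the expansion is 2, so h′′(0) = 2! * (2) = 4.

4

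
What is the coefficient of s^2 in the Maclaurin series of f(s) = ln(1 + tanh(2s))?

Let u equal the inner series; expand the outer function in u and truncate.
f(0) = 0
f′(0) = 2
f′′(0) = -4
So c_2 = f′′(0)/2! = -2.

-2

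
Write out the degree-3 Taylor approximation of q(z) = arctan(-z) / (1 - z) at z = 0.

Expand each factor separately, then convolve coefficients.

-2*z^3/3 - z^2 - z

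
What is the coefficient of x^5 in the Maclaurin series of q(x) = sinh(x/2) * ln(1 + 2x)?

-49/24

Write out both Maclaurin series and multiply, keeping only the needed powers.
[x^0] = 0;  [x^1] = 0;  [x^2] = 1;  [x^3] = -1;  [x^4] = 11/8;  [x^5] = -49/24.
So c_5 = q^(5)(0)/5! = -49/24.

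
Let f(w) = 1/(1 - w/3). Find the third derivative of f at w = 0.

2/9

Use the known series and substitute for the argument.
From the series, [w^3] f = 1/27; multiply by 3! = 6 to get 2/9.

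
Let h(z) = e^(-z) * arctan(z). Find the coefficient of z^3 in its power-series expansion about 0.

1/6

Write out both Maclaurin series and multiply, keeping only the needed powers.
h(0) = 0
h′(0) = 1
h′′(0) = -2
h′′′(0) = 1
So c_3 = h′′′(0)/3! = 1/6.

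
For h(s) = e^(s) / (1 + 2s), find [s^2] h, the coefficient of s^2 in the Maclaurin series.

5/2

Write out both Maclaurin series and multiply, keeping only the needed powers.
h(0) = 1
h′(0) = -1
h′′(0) = 5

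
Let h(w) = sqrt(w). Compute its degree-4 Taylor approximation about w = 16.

h(16) = 4
h′(16) = 1/8
h′′(16) = -1/256
h′′′(16) = 3/8192
h^(4)(16) = -15/262144
Then c_k = h^(k)(16)/k! gives each Taylor coefficient.

-5*(w - 16)^4/2097152 + (w - 16)^3/16384 - (w - 16)^2/512 + (w - 16)/8 + 4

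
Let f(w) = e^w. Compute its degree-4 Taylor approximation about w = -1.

Use the known series and substitute for the argument.
f(-1) = e^(-1)
f′(-1) = e^(-1)
f′′(-1) = e^(-1)
f′′′(-1) = e^(-1)
f^(4)(-1) = e^(-1)
Dividing each by k! gives the coefficients c_0, ..., c_4.

(w + 1)^4*e^(-1)/24 + (w + 1)^3*e^(-1)/6 + (w + 1)^2*e^(-1)/2 + (w + 1)*e^(-1) + e^(-1)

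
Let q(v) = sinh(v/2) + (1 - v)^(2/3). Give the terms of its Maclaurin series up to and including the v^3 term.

Combine the two series term by term.
q(0) = 1
q′(0) = -1/6
q′′(0) = -2/9
q′′′(0) = -37/216
The Taylor polynomial is Σ q^(k)(0)/k! · v^k.

-37*v^3/1296 - v^2/9 - v/6 + 1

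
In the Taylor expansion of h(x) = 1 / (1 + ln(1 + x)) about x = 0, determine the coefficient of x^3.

Write 1/(1+u) = 1 - u + u^2 - u^3 + ... and substitute the series for u.
h(0) = 1
h′(0) = -1
h′′(0) = 3
h′′′(0) = -14

-7/3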